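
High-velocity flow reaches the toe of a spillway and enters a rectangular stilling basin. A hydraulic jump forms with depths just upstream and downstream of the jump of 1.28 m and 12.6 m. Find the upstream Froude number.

Fr₁ = 7.31

For a rectangular channel the momentum equation gives q² = ½·g·y₁·y₂·(y₁ + y₂) = ½×9.81×1.28×12.6×13.9 = 1098.
q = √1098 = 33.1 m²/s.
V₁ = q/y₁ = 25.9 m/s; Fr₁ = V₁/√(g·y₁) = 7.31.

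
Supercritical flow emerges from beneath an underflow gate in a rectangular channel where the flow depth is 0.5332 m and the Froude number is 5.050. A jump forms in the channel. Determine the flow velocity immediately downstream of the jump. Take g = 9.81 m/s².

Fr₁ = 5.050 (given).
By Bélanger, y₂/y₁ = ½[√(1 + 8Fr₁²) − 1] = ½[√205.02 − 1] = 6.659.
y₂ = 6.659 × 0.5332 = 3.551 m.
V₁ = Fr₁·√(g·y₁) = 5.050×√(9.81×0.5332) = 11.55 m/s; q = V₁·y₁ = 6.158 m²/s.
V₂ = q/y₂ = 6.158/3.551 = 1.734 m/s.

V₂ = 1.734 m/s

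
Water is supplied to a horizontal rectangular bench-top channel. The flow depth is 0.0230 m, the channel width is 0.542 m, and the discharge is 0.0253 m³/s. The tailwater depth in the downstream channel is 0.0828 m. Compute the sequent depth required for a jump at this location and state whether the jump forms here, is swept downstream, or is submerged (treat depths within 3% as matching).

y₂ = 0.128 m; the jump is swept downstream

q = Q/b = 0.0253/0.542 = 0.0467 m²/s; V₁ = q/y₁ = 2.03 m/s. Fr₁ = V₁/√(g·y₁) = 4.27.
By Bélanger, y₂/y₁ = ½[√(1 + 8Fr₁²) − 1] = ½[√147.0 − 1] = 5.56.
y₂ = 5.56 × 0.0230 = 0.128 m.
Tailwater y_tw = 0.0828 m: y_tw < y₂, so the jump is swept downstream.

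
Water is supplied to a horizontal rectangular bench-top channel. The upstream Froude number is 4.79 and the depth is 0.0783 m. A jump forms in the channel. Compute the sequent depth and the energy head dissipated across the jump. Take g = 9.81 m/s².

y₂ = 0.493 m; ΔE = 0.461 m

Fr₁ = 4.79 (given).
Sequent-depth ratio: y₂/y₁ = ½[√(1 + 8Fr₁²) − 1] = ½[√184.6 − 1] = 6.29.
y₂ = 6.29 × 0.0783 = 0.493 m.
V₁ = Fr₁·√(g·y₁) = 4.79×√(9.81×0.0783) = 4.20 m/s; q = V₁·y₁ = 0.329 m²/s. V₂ = q/y₂ = 0.329/0.493 = 0.667 m/s. E₁ = y₁ + V₁²/2g = 0.977 m; E₂ = y₂ + V₂²/2g = 0.515 m. ΔE = E₁ − E₂ = 0.461 m.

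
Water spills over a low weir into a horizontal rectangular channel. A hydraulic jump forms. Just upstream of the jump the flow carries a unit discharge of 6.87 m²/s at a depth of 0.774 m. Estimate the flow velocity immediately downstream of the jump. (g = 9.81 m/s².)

V₂ = 2.17 m/s

V₁ = q/y₁ = 6.87/0.774 = 8.88 m/s. Fr₁ = V₁/√(g·y₁) = 8.88/√(9.81×0.774) = 3.22.
Conjugate-depth relation: y₂/y₁ = ½[√(1 + 8Fr₁²) − 1] = ½[√84.01 − 1] = 4.08.
y₂ = 4.08 × 0.774 = 3.16 m.
V₂ = q/y₂ = 6.87/3.16 = 2.17 m/s.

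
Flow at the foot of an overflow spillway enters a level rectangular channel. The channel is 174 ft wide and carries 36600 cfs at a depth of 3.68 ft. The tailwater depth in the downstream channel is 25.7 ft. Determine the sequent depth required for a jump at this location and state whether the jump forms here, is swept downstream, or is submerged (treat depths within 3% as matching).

y₂ = 25.5 ft; the jump forms here

q = Q/b = 36600/174 = 210 ft²/s; V₁ = q/y₁ = 57.2 ft/s. Fr₁ = V₁/√(g·y₁) = 5.25.
Conjugate-depth relation: y₂/y₁ = ½[√(1 + 8Fr₁²) − 1] = ½[√221.6 − 1] = 6.94.
y₂ = 6.94 × 3.68 = 25.5 ft.
Tailwater y_tw = 25.7 ft: y_tw ≈ y₂, so the jump forms here.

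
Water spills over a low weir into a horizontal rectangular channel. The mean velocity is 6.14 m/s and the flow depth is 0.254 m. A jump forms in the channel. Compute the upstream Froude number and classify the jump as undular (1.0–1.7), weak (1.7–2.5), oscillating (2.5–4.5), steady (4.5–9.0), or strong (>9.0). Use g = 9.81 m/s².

Fr₁ = 3.89; oscillating jump

Fr₁ = V₁/√(g·y₁) = 6.14/√(9.81×0.254) = 3.89.
Fr₁ = 3.89 lies in the oscillating range.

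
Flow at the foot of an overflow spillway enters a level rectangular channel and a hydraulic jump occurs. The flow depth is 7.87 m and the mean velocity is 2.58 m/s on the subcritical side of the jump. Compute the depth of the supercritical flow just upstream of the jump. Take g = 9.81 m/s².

Fr₂ = V₂/√(g·y₂) = 2.58/√(9.81×7.87) = 0.294.
Applying the sequent-depth relation in reverse, y₁/y₂ = ½[√(1 + 8Fr₂²) − 1] = ½[√1.690 − 1] = 0.150.
y₁ = 0.150 × 7.87 = 1.18 m.

y₁ = 1.18 m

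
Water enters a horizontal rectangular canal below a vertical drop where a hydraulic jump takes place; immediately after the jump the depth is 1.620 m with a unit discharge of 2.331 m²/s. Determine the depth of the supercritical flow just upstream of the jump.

V₂ = q/y₂ = 2.331/1.620 = 1.439 m/s; Fr₂ = V₂/√(g·y₂) = 0.3609.
The Bélanger relation is symmetric: y₁/y₂ = ½[√(1 + 8Fr₂²) − 1] = ½[√2.0422 − 1] = 0.2145.
y₁ = 0.2145 × 1.620 = 0.3475 m.

y₁ = 0.3475 m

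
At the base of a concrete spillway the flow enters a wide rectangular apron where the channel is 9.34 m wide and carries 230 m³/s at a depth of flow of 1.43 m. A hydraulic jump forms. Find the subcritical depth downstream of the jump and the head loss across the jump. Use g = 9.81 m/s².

y₂ = 8.61 m; ΔE = 7.52 m

q = Q/b = 230/9.34 = 24.6 m²/s; V₁ = q/y₁ = 17.2 m/s. Fr₁ = V₁/√(g·y₁) = 4.60.
From the momentum equation for a rectangular channel, y₂/y₁ = ½[√(1 + 8Fr₁²) − 1] = ½[√170.1 − 1] = 6.02.
y₂ = 6.02 × 1.43 = 8.61 m.
Head loss: ΔE = (y₂ − y₁)³/(4y₁y₂) = (8.61 − 1.43)³/(4×1.43×8.61) = 370/49.3 = 7.52 m.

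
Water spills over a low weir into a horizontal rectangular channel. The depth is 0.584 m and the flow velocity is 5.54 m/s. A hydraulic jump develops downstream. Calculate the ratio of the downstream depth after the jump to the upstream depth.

Fr₁ = V₁/√(g·y₁) = 5.54/√(9.81×0.584) = 2.31.
By Bélanger, y₂/y₁ = ½[√(1 + 8Fr₁²) − 1] = ½[√43.86 − 1] = 2.81.

y₂/y₁ = 2.81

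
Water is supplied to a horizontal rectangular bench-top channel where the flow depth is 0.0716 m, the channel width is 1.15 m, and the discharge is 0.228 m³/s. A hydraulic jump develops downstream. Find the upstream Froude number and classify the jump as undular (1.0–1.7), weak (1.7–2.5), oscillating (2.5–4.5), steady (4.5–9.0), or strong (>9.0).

q = Q/b = 0.228/1.15 = 0.198 m²/s; V₁ = q/y₁ = 2.77 m/s. Fr₁ = V₁/√(g·y₁) = 3.30.
Fr₁ = 3.30 lies in the oscillating range.

Fr₁ = 3.30; oscillating jump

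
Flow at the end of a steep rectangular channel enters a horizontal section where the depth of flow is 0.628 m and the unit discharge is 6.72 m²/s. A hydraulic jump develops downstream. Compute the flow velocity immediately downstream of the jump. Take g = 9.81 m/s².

V₁ = q/y₁ = 6.72/0.628 = 10.7 m/s. Fr₁ = V₁/√(g·y₁) = 10.7/√(9.81×0.628) = 4.31.
From the momentum equation for a rectangular channel, y₂/y₁ = ½[√(1 + 8Fr₁²) − 1] = ½[√149.7 − 1] = 5.62.
y₂ = 5.62 × 0.628 = 3.53 m.
V₂ = q/y₂ = 6.72/3.53 = 1.90 m/s.

V₂ = 1.90 m/s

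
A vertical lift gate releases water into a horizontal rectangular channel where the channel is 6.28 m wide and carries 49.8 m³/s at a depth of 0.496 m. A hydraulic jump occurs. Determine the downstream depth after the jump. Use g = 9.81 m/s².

q = Q/b = 49.8/6.28 = 7.93 m²/s; V₁ = q/y₁ = 16.0 m/s. Fr₁ = V₁/√(g·y₁) = 7.25.
Bélanger equation: y₂/y₁ = ½[√(1 + 8Fr₁²) − 1] = ½[√421.3 − 1] = 9.76.
y₂ = 9.76 × 0.496 = 4.84 m.

y₂ = 4.84 m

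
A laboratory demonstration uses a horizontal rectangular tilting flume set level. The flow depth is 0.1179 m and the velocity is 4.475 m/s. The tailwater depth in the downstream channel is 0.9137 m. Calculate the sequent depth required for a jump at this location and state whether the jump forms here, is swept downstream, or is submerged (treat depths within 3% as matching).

y₂ = 0.6373 m; the jump is submerged

Fr₁ = V₁/√(g·y₁) = 4.475/√(9.81×0.1179) = 4.161.
Conjugate-depth relation: y₂/y₁ = ½[√(1 + 8Fr₁²) − 1] = ½[√139.51 − 1] = 5.406.
y₂ = 5.406 × 0.1179 = 0.6373 m.
Tailwater y_tw = 0.9137 m: y_tw > y₂, so the jump is submerged.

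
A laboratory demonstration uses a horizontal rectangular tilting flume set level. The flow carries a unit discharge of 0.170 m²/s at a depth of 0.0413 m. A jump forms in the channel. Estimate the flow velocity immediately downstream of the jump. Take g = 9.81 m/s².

V₁ = q/y₁ = 0.170/0.0413 = 4.12 m/s. Fr₁ = V₁/√(g·y₁) = 4.12/√(9.81×0.0413) = 6.47.
By Bélanger, y₂/y₁ = ½[√(1 + 8Fr₁²) − 1] = ½[√335.6 − 1] = 8.66.
y₂ = 8.66 × 0.0413 = 0.358 m.
V₂ = q/y₂ = 0.170/0.358 = 0.475 m/s.

V₂ = 0.475 m/s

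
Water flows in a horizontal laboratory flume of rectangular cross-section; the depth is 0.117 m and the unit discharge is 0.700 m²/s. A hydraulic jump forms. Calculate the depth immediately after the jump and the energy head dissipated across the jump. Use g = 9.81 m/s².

V₁ = q/y₁ = 0.700/0.117 = 5.98 m/s. Fr₁ = V₁/√(g·y₁) = 5.98/√(9.81×0.117) = 5.58.
From the momentum equation for a rectangular channel, y₂/y₁ = ½[√(1 + 8Fr₁²) − 1] = ½[√250.5 − 1] = 7.41.
y₂ = 7.41 × 0.117 = 0.867 m.
V₂ = q/y₂ = 0.700/0.867 = 0.807 m/s. E₁ = y₁ + V₁²/2g = 1.94 m; E₂ = y₂ + V₂²/2g = 0.901 m. ΔE = E₁ − E₂ = 1.04 m.

y₂ = 0.867 m; ΔE = 1.04 m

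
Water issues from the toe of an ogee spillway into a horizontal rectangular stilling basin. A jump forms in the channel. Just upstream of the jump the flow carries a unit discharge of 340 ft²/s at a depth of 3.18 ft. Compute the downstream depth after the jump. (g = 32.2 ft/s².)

V₁ = q/y₁ = 340/3.18 = 107 ft/s. Fr₁ = V₁/√(g·y₁) = 107/√(32.2×3.18) = 10.6.
Sequent-depth ratio: y₂/y₁ = ½[√(1 + 8Fr₁²) − 1] = ½[√894.1 − 1] = 14.5.
y₂ = 14.5 × 3.18 = 46.0 ft.

y₂ = 46.0 ft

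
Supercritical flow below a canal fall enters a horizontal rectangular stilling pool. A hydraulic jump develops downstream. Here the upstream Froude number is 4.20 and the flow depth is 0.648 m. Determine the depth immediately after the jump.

y₂ = 3.54 m

Fr₁ = 4.20 (given).
From the momentum equation for a rectangular channel, y₂/y₁ = ½[√(1 + 8Fr₁²) − 1] = ½[√142.1 − 1] = 5.46.
y₂ = 5.46 × 0.648 = 3.54 m.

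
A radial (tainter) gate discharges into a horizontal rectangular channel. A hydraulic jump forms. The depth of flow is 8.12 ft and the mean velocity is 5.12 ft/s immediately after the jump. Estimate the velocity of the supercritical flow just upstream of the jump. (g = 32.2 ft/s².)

Fr₂ = V₂/√(g·y₂) = 5.12/√(32.2×8.12) = 0.317.
Applying the sequent-depth relation in reverse, y₁/y₂ = ½[√(1 + 8Fr₂²) − 1] = ½[√1.802 − 1] = 0.171.
y₁ = 0.171 × 8.12 = 1.39 ft.
V₁ = q/y₁ = 41.6/1.39 = 29.9 ft/s.

V₁ = 29.9 ft/s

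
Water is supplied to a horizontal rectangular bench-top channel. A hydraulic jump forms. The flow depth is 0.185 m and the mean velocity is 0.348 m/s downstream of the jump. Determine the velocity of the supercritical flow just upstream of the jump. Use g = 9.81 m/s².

V₁ = 2.92 m/s

Fr₂ = V₂/√(g·y₂) = 0.348/√(9.81×0.185) = 0.258.
The Bélanger relation is symmetric: y₁/y₂ = ½[√(1 + 8Fr₂²) − 1] = ½[√1.534 − 1] = 0.119.
y₁ = 0.119 × 0.185 = 0.0221 m.
V₁ = q/y₁ = 0.0644/0.0221 = 2.92 m/s.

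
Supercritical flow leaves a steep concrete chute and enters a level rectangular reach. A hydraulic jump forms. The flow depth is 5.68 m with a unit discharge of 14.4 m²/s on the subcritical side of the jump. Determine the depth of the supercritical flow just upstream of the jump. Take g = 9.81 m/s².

V₂ = q/y₂ = 14.4/5.68 = 2.54 m/s; Fr₂ = V₂/√(g·y₂) = 0.340.
Since the conjugate-depth ratio holds either way, y₁/y₂ = ½[√(1 + 8Fr₂²) − 1] = ½[√1.923 − 1] = 0.193.
y₁ = 0.193 × 5.68 = 1.10 m.

y₁ = 1.10 m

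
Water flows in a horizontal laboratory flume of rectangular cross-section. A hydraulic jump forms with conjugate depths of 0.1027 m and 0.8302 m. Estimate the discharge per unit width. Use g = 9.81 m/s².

q = 0.6246 m²/s

For a rectangular channel the momentum equation gives q² = ½·g·y₁·y₂·(y₁ + y₂) = ½×9.81×0.1027×0.8302×0.9329 = 0.3901.
q = √0.3901 = 0.6246 m²/s.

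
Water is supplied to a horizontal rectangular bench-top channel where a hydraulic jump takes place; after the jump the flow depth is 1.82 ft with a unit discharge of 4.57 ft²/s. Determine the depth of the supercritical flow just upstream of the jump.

V₂ = q/y₂ = 4.57/1.82 = 2.51 ft/s; Fr₂ = V₂/√(g·y₂) = 0.328.
From the momentum equation (using Fr₂), y₁/y₂ = ½[√(1 + 8Fr₂²) − 1] = ½[√1.861 − 1] = 0.182.
y₁ = 0.182 × 1.82 = 0.331 ft.

y₁ = 0.331 ft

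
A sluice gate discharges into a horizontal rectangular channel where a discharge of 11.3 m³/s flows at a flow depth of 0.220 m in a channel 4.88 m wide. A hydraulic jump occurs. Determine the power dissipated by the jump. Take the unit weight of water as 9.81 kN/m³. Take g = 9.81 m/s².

q = Q/b = 11.3/4.88 = 2.32 m²/s; V₁ = q/y₁ = 10.5 m/s. Fr₁ = V₁/√(g·y₁) = 7.16.
Conjugate-depth relation: y₂/y₁ = ½[√(1 + 8Fr₁²) − 1] = ½[√411.6 − 1] = 9.64.
y₂ = 9.64 × 0.220 = 2.12 m.
V₂ = q/y₂ = 2.32/2.12 = 1.09 m/s. E₁ = y₁ + V₁²/2g = 5.87 m; E₂ = y₂ + V₂²/2g = 2.18 m. ΔE = E₁ − E₂ = 3.68 m.
P = γ·Q·ΔE = 9.81 × 11.3 × 3.68 = 408 kW.

P = 408 kW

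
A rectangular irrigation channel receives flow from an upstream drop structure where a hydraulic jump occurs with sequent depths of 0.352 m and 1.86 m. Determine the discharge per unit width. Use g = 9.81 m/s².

For a rectangular channel the momentum equation gives q² = ½·g·y₁·y₂·(y₁ + y₂) = ½×9.81×0.352×1.86×2.21 = 7.10.
q = √7.10 = 2.67 m²/s.

q = 2.67 m²/s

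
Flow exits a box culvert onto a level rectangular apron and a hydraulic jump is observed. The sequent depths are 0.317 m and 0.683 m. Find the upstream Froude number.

Fr₁ = 1.84

For a rectangular channel the momentum equation gives q² = ½·g·y₁·y₂·(y₁ + y₂) = ½×9.81×0.317×0.683×1.00 = 1.06.
q = √1.06 = 1.03 m²/s.
V₁ = q/y₁ = 3.25 m/s; Fr₁ = V₁/√(g·y₁) = 1.84.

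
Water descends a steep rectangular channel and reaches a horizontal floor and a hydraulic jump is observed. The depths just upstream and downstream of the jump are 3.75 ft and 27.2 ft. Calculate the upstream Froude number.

For a rectangular channel the momentum equation gives q² = ½·g·y₁·y₂·(y₁ + y₂) = ½×32.2×3.75×27.2×30.9 = 50826.
q = √50826 = 225 ft²/s.
V₁ = q/y₁ = 60.1 ft/s; Fr₁ = V₁/√(g·y₁) = 5.47.

Fr₁ = 5.47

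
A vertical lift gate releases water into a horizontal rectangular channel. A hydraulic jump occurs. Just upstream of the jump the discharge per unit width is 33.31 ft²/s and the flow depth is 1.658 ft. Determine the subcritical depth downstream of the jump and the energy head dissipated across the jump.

V₁ = q/y₁ = 33.31/1.658 = 20.09 ft/s. Fr₁ = V₁/√(g·y₁) = 20.09/√(32.2×1.658) = 2.750.
Conjugate-depth relation: y₂/y₁ = ½[√(1 + 8Fr₁²) − 1] = ½[√61.483 − 1] = 3.421.
y₂ = 3.421 × 1.658 = 5.671 ft.
Head loss: ΔE = (y₂ − y₁)³/(4y₁y₂) = (5.671 − 1.658)³/(4×1.658×5.671) = 64.64/37.61 = 1.719 ft.

y₂ = 5.671 ft; ΔE = 1.719 ft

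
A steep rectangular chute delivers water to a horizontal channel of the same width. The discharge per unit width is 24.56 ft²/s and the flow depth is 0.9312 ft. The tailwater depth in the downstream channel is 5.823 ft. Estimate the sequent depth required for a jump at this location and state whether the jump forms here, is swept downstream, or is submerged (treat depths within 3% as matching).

y₂ = 5.894 ft; the jump forms here

V₁ = q/y₁ = 24.56/0.9312 = 26.37 ft/s. Fr₁ = V₁/√(g·y₁) = 26.37/√(32.2×0.9312) = 4.817.
Conjugate-depth relation: y₂/y₁ = ½[√(1 + 8Fr₁²) − 1] = ½[√186.59 − 1] = 6.330.
y₂ = 6.330 × 0.9312 = 5.894 ft.
Tailwater y_tw = 5.823 ft: y_tw ≈ y₂, so the jump forms here.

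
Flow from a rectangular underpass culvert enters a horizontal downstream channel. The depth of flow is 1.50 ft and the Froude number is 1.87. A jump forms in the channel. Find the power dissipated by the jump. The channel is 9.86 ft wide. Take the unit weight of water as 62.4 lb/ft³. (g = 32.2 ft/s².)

P = 6.31 hp

Fr₁ = 1.87 (given).
Bélanger equation: y₂/y₁ = ½[√(1 + 8Fr₁²) − 1] = ½[√28.98 − 1] = 2.19.
y₂ = 2.19 × 1.50 = 3.29 ft.
V₁ = Fr₁·√(g·y₁) = 1.87×√(32.2×1.50) = 13.0 ft/s; q = V₁·y₁ = 19.5 ft²/s. V₂ = q/y₂ = 19.5/3.29 = 5.93 ft/s. E₁ = y₁ + V₁²/2g = 4.12 ft; E₂ = y₂ + V₂²/2g = 3.83 ft. ΔE = E₁ − E₂ = 0.289 ft.
Q = q·b = 19.5 × 9.86 = 192 cfs. P = γ·Q·ΔE/550 = 62.4 × 192 × 0.289 / 550 = 6.31 hp.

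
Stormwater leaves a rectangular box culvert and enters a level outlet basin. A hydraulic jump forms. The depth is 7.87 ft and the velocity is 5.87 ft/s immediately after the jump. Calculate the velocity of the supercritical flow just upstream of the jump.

V₁ = 26.4 ft/s

Fr₂ = V₂/√(g·y₂) = 5.87/√(32.2×7.87) = 0.369.
Applying the sequent-depth relation in reverse, y₁/y₂ = ½[√(1 + 8Fr₂²) − 1] = ½[√2.088 − 1] = 0.222.
y₁ = 0.222 × 7.87 = 1.75 ft.
V₁ = q/y₁ = 46.2/1.75 = 26.4 ft/s.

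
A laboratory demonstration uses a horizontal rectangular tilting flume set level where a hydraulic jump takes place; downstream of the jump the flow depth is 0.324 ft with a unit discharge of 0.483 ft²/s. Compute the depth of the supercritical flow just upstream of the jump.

V₂ = q/y₂ = 0.483/0.324 = 1.49 ft/s; Fr₂ = V₂/√(g·y₂) = 0.462.
From the momentum equation (using Fr₂), y₁/y₂ = ½[√(1 + 8Fr₂²) − 1] = ½[√2.704 − 1] = 0.322.
y₁ = 0.322 × 0.324 = 0.104 ft.

y₁ = 0.104 ft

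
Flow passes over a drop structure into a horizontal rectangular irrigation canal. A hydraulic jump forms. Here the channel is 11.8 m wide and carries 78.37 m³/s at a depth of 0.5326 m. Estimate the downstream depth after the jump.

y₂ = 3.851 m

q = Q/b = 78.37/11.8 = 6.642 m²/s; V₁ = q/y₁ = 12.47 m/s. Fr₁ = V₁/√(g·y₁) = 5.455.
Sequent-depth ratio: y₂/y₁ = ½[√(1 + 8Fr₁²) − 1] = ½[√239.10 − 1] = 7.231.
y₂ = 7.231 × 0.5326 = 3.851 m.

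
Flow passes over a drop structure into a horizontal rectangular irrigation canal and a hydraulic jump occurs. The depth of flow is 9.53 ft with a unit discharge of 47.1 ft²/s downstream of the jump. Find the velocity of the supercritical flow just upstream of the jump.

V₁ = 35.4 ft/s

V₂ = q/y₂ = 47.1/9.53 = 4.94 ft/s; Fr₂ = V₂/√(g·y₂) = 0.282.
From the momentum equation (using Fr₂), y₁/y₂ = ½[√(1 + 8Fr₂²) − 1] = ½[√1.637 − 1] = 0.140.
y₁ = 0.140 × 9.53 = 1.33 ft.
V₁ = q/y₁ = 47.1/1.33 = 35.4 ft/s.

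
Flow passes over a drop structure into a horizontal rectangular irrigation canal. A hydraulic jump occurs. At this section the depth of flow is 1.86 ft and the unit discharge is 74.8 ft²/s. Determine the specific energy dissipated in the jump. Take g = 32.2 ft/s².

V₁ = q/y₁ = 74.8/1.86 = 40.2 ft/s. Fr₁ = V₁/√(g·y₁) = 40.2/√(32.2×1.86) = 5.20.
By Bélanger, y₂/y₁ = ½[√(1 + 8Fr₁²) − 1] = ½[√217.0 − 1] = 6.87.
y₂ = 6.87 × 1.86 = 12.8 ft.
Head loss: ΔE = (y₂ − y₁)³/(4y₁y₂) = (12.8 − 1.86)³/(4×1.86×12.8) = 1299/95.0 = 13.7 ft.

ΔE = 13.7 ft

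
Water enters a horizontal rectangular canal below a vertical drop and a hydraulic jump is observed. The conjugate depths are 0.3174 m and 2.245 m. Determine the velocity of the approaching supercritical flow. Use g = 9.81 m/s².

V₁ = 9.429 m/s

For a rectangular channel the momentum equation gives q² = ½·g·y₁·y₂·(y₁ + y₂) = ½×9.81×0.3174×2.245×2.562 = 8.956.
q = √8.956 = 2.993 m²/s.
V₁ = q/y₁ = 2.993/0.3174 = 9.429 m/s.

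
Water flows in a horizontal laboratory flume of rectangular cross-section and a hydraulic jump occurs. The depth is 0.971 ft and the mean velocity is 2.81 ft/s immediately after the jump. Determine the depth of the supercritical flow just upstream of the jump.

Fr₂ = V₂/√(g·y₂) = 2.81/√(32.2×0.971) = 0.503.
The Bélanger relation is symmetric: y₁/y₂ = ½[√(1 + 8Fr₂²) − 1] = ½[√3.020 − 1] = 0.369.
y₁ = 0.369 × 0.971 = 0.358 ft.

y₁ = 0.358 ft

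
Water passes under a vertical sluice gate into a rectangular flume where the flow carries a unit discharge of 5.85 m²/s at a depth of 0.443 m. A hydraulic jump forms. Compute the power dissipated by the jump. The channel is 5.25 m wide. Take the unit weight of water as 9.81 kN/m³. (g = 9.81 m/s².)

V₁ = q/y₁ = 5.85/0.443 = 13.2 m/s. Fr₁ = V₁/√(g·y₁) = 13.2/√(9.81×0.443) = 6.33.
By Bélanger, y₂/y₁ = ½[√(1 + 8Fr₁²) − 1] = ½[√322.0 − 1] = 8.47.
y₂ = 8.47 × 0.443 = 3.75 m.
V₂ = q/y₂ = 5.85/3.75 = 1.56 m/s. E₁ = y₁ + V₁²/2g = 9.33 m; E₂ = y₂ + V₂²/2g = 3.88 m. ΔE = E₁ − E₂ = 5.45 m.
Q = q·b = 5.85 × 5.25 = 30.7 m³/s. P = γ·Q·ΔE = 9.81 × 30.7 × 5.45 = 1643 kW.

P = 1643 kW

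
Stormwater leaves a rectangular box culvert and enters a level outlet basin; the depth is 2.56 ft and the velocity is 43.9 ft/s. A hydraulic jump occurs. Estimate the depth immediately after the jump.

y₂ = 16.3 ft

Fr₁ = V₁/√(g·y₁) = 43.9/√(32.2×2.56) = 4.84.
By Bélanger, y₂/y₁ = ½[√(1 + 8Fr₁²) − 1] = ½[√188.0 − 1] = 6.36.
y₂ = 6.36 × 2.56 = 16.3 ft.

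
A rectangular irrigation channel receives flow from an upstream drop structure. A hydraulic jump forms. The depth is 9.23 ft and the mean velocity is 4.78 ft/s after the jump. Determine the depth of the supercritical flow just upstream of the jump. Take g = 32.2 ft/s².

y₁ = 1.25 ft

Fr₂ = V₂/√(g·y₂) = 4.78/√(32.2×9.23) = 0.277.
Since the conjugate-depth ratio holds either way, y₁/y₂ = ½[√(1 + 8Fr₂²) − 1] = ½[√1.615 − 1] = 0.135.
y₁ = 0.135 × 9.23 = 1.25 ft.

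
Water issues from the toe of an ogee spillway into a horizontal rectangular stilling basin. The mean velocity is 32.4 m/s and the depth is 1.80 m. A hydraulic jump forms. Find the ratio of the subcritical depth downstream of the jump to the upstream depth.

Fr₁ = V₁/√(g·y₁) = 32.4/√(9.81×1.80) = 7.71.
By Bélanger, y₂/y₁ = ½[√(1 + 8Fr₁²) − 1] = ½[√476.6 − 1] = 10.4.

y₂/y₁ = 10.4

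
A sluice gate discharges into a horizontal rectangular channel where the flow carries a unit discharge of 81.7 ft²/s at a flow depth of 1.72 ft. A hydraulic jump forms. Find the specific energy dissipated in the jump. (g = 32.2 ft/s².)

V₁ = q/y₁ = 81.7/1.72 = 47.5 ft/s. Fr₁ = V₁/√(g·y₁) = 47.5/√(32.2×1.72) = 6.38.
From the momentum equation for a rectangular channel, y₂/y₁ = ½[√(1 + 8Fr₁²) − 1] = ½[√326.9 − 1] = 8.54.
y₂ = 8.54 × 1.72 = 14.7 ft.
V₂ = q/y₂ = 81.7/14.7 = 5.56 ft/s. E₁ = y₁ + V₁²/2g = 36.8 ft; E₂ = y₂ + V₂²/2g = 15.2 ft. ΔE = E₁ − E₂ = 21.6 ft.

ΔE = 21.6 ft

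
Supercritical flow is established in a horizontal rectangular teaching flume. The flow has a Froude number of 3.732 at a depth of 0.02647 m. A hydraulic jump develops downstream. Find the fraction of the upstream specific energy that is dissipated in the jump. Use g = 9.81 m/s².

Fr₁ = 3.732 (given).
By Bélanger, y₂/y₁ = ½[√(1 + 8Fr₁²) − 1] = ½[√112.42 − 1] = 4.801.
y₂ = 4.801 × 0.02647 = 0.1271 m.
E₁ = y₁(1 + Fr₁²/2) = 0.02647×(1 + 3.732²/2) = 0.2108 m. ΔE = (y₂ − y₁)³/(4y₁y₂) = 0.07571 m. ΔE/E₁ = 0.07571/0.2108 = 0.359.

ΔE/E₁ = 0.359 (35.9%)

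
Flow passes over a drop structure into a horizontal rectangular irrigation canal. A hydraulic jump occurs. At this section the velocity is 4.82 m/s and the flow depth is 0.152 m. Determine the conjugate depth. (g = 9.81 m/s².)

y₂ = 0.776 m

Fr₁ = V₁/√(g·y₁) = 4.82/√(9.81×0.152) = 3.95.
Bélanger equation: y₂/y₁ = ½[√(1 + 8Fr₁²) − 1] = ½[√125.6 − 1] = 5.10.
y₂ = 5.10 × 0.152 = 0.776 m.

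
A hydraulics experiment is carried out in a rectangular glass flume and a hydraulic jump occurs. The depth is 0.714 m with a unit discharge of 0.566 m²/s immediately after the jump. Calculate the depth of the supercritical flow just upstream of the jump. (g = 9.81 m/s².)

V₂ = q/y₂ = 0.566/0.714 = 0.793 m/s; Fr₂ = V₂/√(g·y₂) = 0.300.
The Bélanger relation is symmetric: y₁/y₂ = ½[√(1 + 8Fr₂²) − 1] = ½[√1.718 − 1] = 0.155.
y₁ = 0.155 × 0.714 = 0.111 m.

y₁ = 0.111 m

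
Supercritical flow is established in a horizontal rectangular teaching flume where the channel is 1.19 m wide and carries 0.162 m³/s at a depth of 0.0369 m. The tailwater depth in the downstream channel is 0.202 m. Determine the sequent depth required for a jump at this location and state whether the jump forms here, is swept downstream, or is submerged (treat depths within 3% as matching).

q = Q/b = 0.162/1.19 = 0.136 m²/s; V₁ = q/y₁ = 3.69 m/s. Fr₁ = V₁/√(g·y₁) = 6.13.
By Bélanger, y₂/y₁ = ½[√(1 + 8Fr₁²) − 1] = ½[√301.8 − 1] = 8.19.
y₂ = 8.19 × 0.0369 = 0.302 m.
Tailwater y_tw = 0.202 m: y_tw < y₂, so the jump is swept downstream.

y₂ = 0.302 m; the jump is swept downstream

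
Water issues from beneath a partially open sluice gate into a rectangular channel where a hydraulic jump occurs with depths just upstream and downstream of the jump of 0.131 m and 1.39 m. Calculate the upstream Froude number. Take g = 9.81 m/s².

For a rectangular channel the momentum equation gives q² = ½·g·y₁·y₂·(y₁ + y₂) = ½×9.81×0.131×1.39×1.52 = 1.36.
q = √1.36 = 1.17 m²/s.
V₁ = q/y₁ = 8.90 m/s; Fr₁ = V₁/√(g·y₁) = 7.85.

Fr₁ = 7.85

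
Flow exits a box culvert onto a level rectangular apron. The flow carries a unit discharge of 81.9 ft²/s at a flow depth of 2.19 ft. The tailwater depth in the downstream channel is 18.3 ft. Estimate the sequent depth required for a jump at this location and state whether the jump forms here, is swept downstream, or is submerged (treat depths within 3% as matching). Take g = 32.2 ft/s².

V₁ = q/y₁ = 81.9/2.19 = 37.4 ft/s. Fr₁ = V₁/√(g·y₁) = 37.4/√(32.2×2.19) = 4.45.
From the momentum equation for a rectangular channel, y₂/y₁ = ½[√(1 + 8Fr₁²) − 1] = ½[√159.7 − 1] = 5.82.
y₂ = 5.82 × 2.19 = 12.7 ft.
Tailwater y_tw = 18.3 ft: y_tw > y₂, so the jump is submerged.

y₂ = 12.7 ft; the jump is submerged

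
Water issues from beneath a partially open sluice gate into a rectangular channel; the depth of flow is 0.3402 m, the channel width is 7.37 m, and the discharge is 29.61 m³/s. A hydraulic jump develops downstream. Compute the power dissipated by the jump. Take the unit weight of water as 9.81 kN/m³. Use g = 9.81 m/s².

q = Q/b = 29.61/7.37 = 4.018 m²/s; V₁ = q/y₁ = 11.81 m/s. Fr₁ = V₁/√(g·y₁) = 6.465.
By Bélanger, y₂/y₁ = ½[√(1 + 8Fr₁²) − 1] = ½[√335.32 − 1] = 8.656.
y₂ = 8.656 × 0.3402 = 2.945 m.
Head loss: ΔE = (y₂ − y₁)³/(4y₁y₂) = (2.945 − 0.3402)³/(4×0.3402×2.945) = 17.67/4.007 = 4.409 m.
P = γ·Q·ΔE = 9.81 × 29.61 × 4.409 = 1281 kW.

P = 1281 kW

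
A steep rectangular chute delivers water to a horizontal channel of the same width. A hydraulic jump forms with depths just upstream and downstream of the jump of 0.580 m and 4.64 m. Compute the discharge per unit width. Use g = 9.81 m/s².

For a rectangular channel the momentum equation gives q² = ½·g·y₁·y₂·(y₁ + y₂) = ½×9.81×0.580×4.64×5.22 = 68.9.
q = √68.9 = 8.30 m²/s.

q = 8.30 m²/s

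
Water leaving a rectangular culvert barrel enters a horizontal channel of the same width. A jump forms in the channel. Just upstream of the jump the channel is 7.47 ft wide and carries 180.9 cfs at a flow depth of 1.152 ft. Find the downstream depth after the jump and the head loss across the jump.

y₂ = 5.077 ft; ΔE = 2.584 ft

q = Q/b = 180.9/7.47 = 24.22 ft²/s; V₁ = q/y₁ = 21.02 ft/s. Fr₁ = V₁/√(g·y₁) = 3.452.
By Bélanger, y₂/y₁ = ½[√(1 + 8Fr₁²) − 1] = ½[√96.304 − 1] = 4.407.
y₂ = 4.407 × 1.152 = 5.077 ft.
V₂ = q/y₂ = 24.22/5.077 = 4.770 ft/s. E₁ = y₁ + V₁²/2g = 8.014 ft; E₂ = y₂ + V₂²/2g = 5.430 ft. ΔE = E₁ − E₂ = 2.584 ft.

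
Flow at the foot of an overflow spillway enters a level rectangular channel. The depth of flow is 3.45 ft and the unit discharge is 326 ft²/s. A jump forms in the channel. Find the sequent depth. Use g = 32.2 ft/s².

V₁ = q/y₁ = 326/3.45 = 94.5 ft/s. Fr₁ = V₁/√(g·y₁) = 94.5/√(32.2×3.45) = 8.97.
Bélanger equation: y₂/y₁ = ½[√(1 + 8Fr₁²) − 1] = ½[√644.0 − 1] = 12.2.
y₂ = 12.2 × 3.45 = 42.1 ft.

y₂ = 42.1 ft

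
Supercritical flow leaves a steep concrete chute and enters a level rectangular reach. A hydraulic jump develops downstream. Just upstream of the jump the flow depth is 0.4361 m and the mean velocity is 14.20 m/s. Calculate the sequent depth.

Fr₁ = V₁/√(g·y₁) = 14.20/√(9.81×0.4361) = 6.865.
Sequent-depth ratio: y₂/y₁ = ½[√(1 + 8Fr₁²) − 1] = ½[√378.06 − 1] = 9.222.
y₂ = 9.222 × 0.4361 = 4.022 m.

y₂ = 4.022 m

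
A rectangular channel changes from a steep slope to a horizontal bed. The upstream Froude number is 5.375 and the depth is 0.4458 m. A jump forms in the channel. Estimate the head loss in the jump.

ΔE = 3.585 m

Fr₁ = 5.375 (given).
Conjugate-depth relation: y₂/y₁ = ½[√(1 + 8Fr₁²) − 1] = ½[√232.12 − 1] = 7.118.
y₂ = 7.118 × 0.4458 = 3.173 m.
V₁ = Fr₁·√(g·y₁) = 5.375×√(9.81×0.4458) = 11.24 m/s; q = V₁·y₁ = 5.011 m²/s. V₂ = q/y₂ = 5.011/3.173 = 1.579 m/s. E₁ = y₁ + V₁²/2g = 6.886 m; E₂ = y₂ + V₂²/2g = 3.300 m. ΔE = E₁ − E₂ = 3.585 m.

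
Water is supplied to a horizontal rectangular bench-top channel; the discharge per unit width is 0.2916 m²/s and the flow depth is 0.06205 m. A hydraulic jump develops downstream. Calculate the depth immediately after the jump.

y₂ = 0.4984 m

V₁ = q/y₁ = 0.2916/0.06205 = 4.699 m/s. Fr₁ = V₁/√(g·y₁) = 4.699/√(9.81×0.06205) = 6.023.
Conjugate-depth relation: y₂/y₁ = ½[√(1 + 8Fr₁²) − 1] = ½[√291.25 − 1] = 8.033.
y₂ = 8.033 × 0.06205 = 0.4984 m.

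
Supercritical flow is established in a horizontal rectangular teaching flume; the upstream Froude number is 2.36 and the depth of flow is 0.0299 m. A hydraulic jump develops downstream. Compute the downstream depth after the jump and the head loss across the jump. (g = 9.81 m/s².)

y₂ = 0.0860 m; ΔE = 0.0171 m

Fr₁ = 2.36 (given).
Sequent-depth ratio: y₂/y₁ = ½[√(1 + 8Fr₁²) − 1] = ½[√45.56 − 1] = 2.87.
y₂ = 2.87 × 0.0299 = 0.0860 m.
V₁ = Fr₁·√(g·y₁) = 2.36×√(9.81×0.0299) = 1.28 m/s; q = V₁·y₁ = 0.0382 m²/s. V₂ = q/y₂ = 0.0382/0.0860 = 0.445 m/s. E₁ = y₁ + V₁²/2g = 0.113 m; E₂ = y₂ + V₂²/2g = 0.0960 m. ΔE = E₁ − E₂ = 0.0171 m.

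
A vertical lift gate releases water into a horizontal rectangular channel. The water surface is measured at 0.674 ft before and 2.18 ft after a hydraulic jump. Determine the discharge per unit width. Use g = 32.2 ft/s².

q = 8.22 ft²/s

For a rectangular channel the momentum equation gives q² = ½·g·y₁·y₂·(y₁ + y₂) = ½×32.2×0.674×2.18×2.85 = 67.5.
q = √67.5 = 8.22 ft²/s.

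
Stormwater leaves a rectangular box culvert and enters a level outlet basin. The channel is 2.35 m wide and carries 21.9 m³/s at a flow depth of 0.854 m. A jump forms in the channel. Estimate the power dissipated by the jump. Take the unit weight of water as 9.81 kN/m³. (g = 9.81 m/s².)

P = 541 kW

q = Q/b = 21.9/2.35 = 9.32 m²/s; V₁ = q/y₁ = 10.9 m/s. Fr₁ = V₁/√(g·y₁) = 3.77.
Bélanger equation: y₂/y₁ = ½[√(1 + 8Fr₁²) − 1] = ½[√114.7 − 1] = 4.86.
y₂ = 4.86 × 0.854 = 4.15 m.
V₂ = q/y₂ = 9.32/4.15 = 2.25 m/s. E₁ = y₁ + V₁²/2g = 6.92 m; E₂ = y₂ + V₂²/2g = 4.40 m. ΔE = E₁ − E₂ = 2.52 m.
P = γ·Q·ΔE = 9.81 × 21.9 × 2.52 = 541 kW.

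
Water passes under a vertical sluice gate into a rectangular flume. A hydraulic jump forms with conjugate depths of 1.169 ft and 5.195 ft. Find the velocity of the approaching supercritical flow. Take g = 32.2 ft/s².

For a rectangular channel the momentum equation gives q² = ½·g·y₁·y₂·(y₁ + y₂) = ½×32.2×1.169×5.195×6.364 = 622.2.
q = √622.2 = 24.94 ft²/s.
V₁ = q/y₁ = 24.94/1.169 = 21.34 ft/s.

V₁ = 21.34 ft/s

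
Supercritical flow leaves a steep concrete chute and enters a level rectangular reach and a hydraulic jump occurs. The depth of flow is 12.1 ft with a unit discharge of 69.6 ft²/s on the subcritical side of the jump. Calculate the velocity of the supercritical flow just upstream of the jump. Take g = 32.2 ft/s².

V₂ = q/y₂ = 69.6/12.1 = 5.75 ft/s; Fr₂ = V₂/√(g·y₂) = 0.291.
From the momentum equation (using Fr₂), y₁/y₂ = ½[√(1 + 8Fr₂²) − 1] = ½[√1.679 − 1] = 0.148.
y₁ = 0.148 × 12.1 = 1.79 ft.
V₁ = q/y₁ = 69.6/1.79 = 38.9 ft/s.

V₁ = 38.9 ft/s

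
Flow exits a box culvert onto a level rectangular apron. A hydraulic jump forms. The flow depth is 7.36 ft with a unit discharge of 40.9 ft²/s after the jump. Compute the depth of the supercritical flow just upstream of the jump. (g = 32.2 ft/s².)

y₁ = 1.58 ft

V₂ = q/y₂ = 40.9/7.36 = 5.56 ft/s; Fr₂ = V₂/√(g·y₂) = 0.361.
Since the conjugate-depth ratio holds either way, y₁/y₂ = ½[√(1 + 8Fr₂²) − 1] = ½[√2.042 − 1] = 0.215.
y₁ = 0.215 × 7.36 = 1.58 ft.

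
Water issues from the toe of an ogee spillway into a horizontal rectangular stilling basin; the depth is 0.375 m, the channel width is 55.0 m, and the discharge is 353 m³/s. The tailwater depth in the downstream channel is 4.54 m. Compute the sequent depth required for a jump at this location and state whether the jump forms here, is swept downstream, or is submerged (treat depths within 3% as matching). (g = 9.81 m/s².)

y₂ = 4.55 m; the jump forms here

q = Q/b = 353/55.0 = 6.42 m²/s; V₁ = q/y₁ = 17.1 m/s. Fr₁ = V₁/√(g·y₁) = 8.92.
Sequent-depth ratio: y₂/y₁ = ½[√(1 + 8Fr₁²) − 1] = ½[√638.0 − 1] = 12.1.
y₂ = 12.1 × 0.375 = 4.55 m.
Tailwater y_tw = 4.54 m: y_tw ≈ y₂, so the jump forms here.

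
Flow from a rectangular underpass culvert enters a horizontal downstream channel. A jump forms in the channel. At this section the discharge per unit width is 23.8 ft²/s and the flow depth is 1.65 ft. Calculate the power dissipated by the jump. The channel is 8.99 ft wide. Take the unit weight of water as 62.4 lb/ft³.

V₁ = q/y₁ = 23.8/1.65 = 14.4 ft/s. Fr₁ = V₁/√(g·y₁) = 14.4/√(32.2×1.65) = 1.98.
Conjugate-depth relation: y₂/y₁ = ½[√(1 + 8Fr₁²) − 1] = ½[√32.33 − 1] = 2.34.
y₂ = 2.34 × 1.65 = 3.87 ft.
V₂ = q/y₂ = 23.8/3.87 = 6.16 ft/s. E₁ = y₁ + V₁²/2g = 4.88 ft; E₂ = y₂ + V₂²/2g = 4.45 ft. ΔE = E₁ − E₂ = 0.426 ft.
Q = q·b = 23.8 × 8.99 = 214 cfs. P = γ·Q·ΔE/550 = 62.4 × 214 × 0.426 / 550 = 10.4 hp.

P = 10.4 hp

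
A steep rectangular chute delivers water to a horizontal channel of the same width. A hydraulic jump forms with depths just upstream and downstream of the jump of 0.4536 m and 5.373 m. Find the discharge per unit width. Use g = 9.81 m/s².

For a rectangular channel the momentum equation gives q² = ½·g·y₁·y₂·(y₁ + y₂) = ½×9.81×0.4536×5.373×5.827 = 69.65.
q = √69.65 = 8.346 m²/s.

q = 8.346 m²/s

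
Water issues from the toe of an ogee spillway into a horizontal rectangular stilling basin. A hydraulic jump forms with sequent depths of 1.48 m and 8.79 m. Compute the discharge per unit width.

q = 25.6 m²/s

For a rectangular channel the momentum equation gives q² = ½·g·y₁·y₂·(y₁ + y₂) = ½×9.81×1.48×8.79×10.3 = 655.
q = √655 = 25.6 m²/s.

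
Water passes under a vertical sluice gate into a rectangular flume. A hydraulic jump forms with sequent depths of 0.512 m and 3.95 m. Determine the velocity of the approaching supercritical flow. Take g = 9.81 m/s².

For a rectangular channel the momentum equation gives q² = ½·g·y₁·y₂·(y₁ + y₂) = ½×9.81×0.512×3.95×4.46 = 44.3.
q = √44.3 = 6.65 m²/s.
V₁ = q/y₁ = 6.65/0.512 = 13.0 m/s.

V₁ = 13.0 m/s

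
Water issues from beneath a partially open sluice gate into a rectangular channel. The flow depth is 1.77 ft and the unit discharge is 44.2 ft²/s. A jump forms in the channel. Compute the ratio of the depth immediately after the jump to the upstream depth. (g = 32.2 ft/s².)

y₂/y₁ = 4.20

V₁ = q/y₁ = 44.2/1.77 = 25.0 ft/s. Fr₁ = V₁/√(g·y₁) = 25.0/√(32.2×1.77) = 3.31.
Conjugate-depth relation: y₂/y₁ = ½[√(1 + 8Fr₁²) − 1] = ½[√88.53 − 1] = 4.20.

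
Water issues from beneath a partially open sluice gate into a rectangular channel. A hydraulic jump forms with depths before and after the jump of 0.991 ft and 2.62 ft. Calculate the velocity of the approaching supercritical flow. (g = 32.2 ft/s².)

For a rectangular channel the momentum equation gives q² = ½·g·y₁·y₂·(y₁ + y₂) = ½×32.2×0.991×2.62×3.61 = 151.
q = √151 = 12.3 ft²/s.
V₁ = q/y₁ = 12.3/0.991 = 12.4 ft/s.

V₁ = 12.4 ft/s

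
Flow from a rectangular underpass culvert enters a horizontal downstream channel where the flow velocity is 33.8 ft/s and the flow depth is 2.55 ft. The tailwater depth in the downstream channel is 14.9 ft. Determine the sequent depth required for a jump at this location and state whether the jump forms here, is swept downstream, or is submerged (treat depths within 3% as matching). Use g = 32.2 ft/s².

y₂ = 12.2 ft; the jump is submerged

Fr₁ = V₁/√(g·y₁) = 33.8/√(32.2×2.55) = 3.73.
Sequent-depth ratio: y₂/y₁ = ½[√(1 + 8Fr₁²) − 1] = ½[√112.3 − 1] = 4.80.
y₂ = 4.80 × 2.55 = 12.2 ft.
Tailwater y_tw = 14.9 ft: y_tw > y₂, so the jump is submerged.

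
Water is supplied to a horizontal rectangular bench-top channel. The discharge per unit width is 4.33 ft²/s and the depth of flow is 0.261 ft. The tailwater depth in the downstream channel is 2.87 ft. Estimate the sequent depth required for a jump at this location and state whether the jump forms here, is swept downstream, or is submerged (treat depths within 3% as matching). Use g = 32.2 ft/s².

V₁ = q/y₁ = 4.33/0.261 = 16.6 ft/s. Fr₁ = V₁/√(g·y₁) = 16.6/√(32.2×0.261) = 5.72.
Sequent-depth ratio: y₂/y₁ = ½[√(1 + 8Fr₁²) − 1] = ½[√263.0 − 1] = 7.61.
y₂ = 7.61 × 0.261 = 1.99 ft.
Tailwater y_tw = 2.87 ft: y_tw > y₂, so the jump is submerged.

y₂ = 1.99 ft; the jump is submerged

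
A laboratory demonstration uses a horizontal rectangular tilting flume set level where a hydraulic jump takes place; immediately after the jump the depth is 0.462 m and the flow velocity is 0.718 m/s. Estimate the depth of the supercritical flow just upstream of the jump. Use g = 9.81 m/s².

Fr₂ = V₂/√(g·y₂) = 0.718/√(9.81×0.462) = 0.337.
Applying the sequent-depth relation in reverse, y₁/y₂ = ½[√(1 + 8Fr₂²) − 1] = ½[√1.910 − 1] = 0.191.
y₁ = 0.191 × 0.462 = 0.0882 m.

y₁ = 0.0882 m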